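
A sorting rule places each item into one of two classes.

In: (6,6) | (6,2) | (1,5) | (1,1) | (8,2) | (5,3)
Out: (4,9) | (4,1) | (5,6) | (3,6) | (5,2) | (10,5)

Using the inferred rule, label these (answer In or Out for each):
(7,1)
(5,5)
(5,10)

In, In, Out

Rule: sum is even. This holds for each 'In' example and fails for each 'Out' one.
(7,1) → 7+1 = 8 → In. (5,5) → 5+5 = 10 → In. (5,10) → 5+10 = 15 → Out.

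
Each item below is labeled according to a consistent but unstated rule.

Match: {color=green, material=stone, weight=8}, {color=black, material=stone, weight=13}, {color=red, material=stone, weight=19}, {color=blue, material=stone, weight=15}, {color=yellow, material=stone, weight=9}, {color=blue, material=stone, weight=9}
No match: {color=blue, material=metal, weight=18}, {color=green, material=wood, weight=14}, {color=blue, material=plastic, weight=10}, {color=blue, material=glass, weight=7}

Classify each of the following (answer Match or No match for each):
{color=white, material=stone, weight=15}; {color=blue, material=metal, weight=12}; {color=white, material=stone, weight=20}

Match, No match, Match

The rule appears to be: material is stone.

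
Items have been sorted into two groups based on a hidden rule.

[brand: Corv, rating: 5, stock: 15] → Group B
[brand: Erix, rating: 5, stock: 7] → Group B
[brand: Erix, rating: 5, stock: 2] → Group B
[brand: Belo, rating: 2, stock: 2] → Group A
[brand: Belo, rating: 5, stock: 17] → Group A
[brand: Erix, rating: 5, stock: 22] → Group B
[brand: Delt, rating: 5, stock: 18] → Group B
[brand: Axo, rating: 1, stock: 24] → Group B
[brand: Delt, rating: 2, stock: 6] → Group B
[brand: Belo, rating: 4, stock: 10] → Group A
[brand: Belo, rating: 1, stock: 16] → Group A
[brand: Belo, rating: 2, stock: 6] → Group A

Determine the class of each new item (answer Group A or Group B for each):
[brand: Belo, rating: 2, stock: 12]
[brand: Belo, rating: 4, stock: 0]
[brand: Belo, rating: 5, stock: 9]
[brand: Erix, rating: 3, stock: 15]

Group A, Group A, Group A, Group B

One predicate separates the groups cleanly: brand is Belo.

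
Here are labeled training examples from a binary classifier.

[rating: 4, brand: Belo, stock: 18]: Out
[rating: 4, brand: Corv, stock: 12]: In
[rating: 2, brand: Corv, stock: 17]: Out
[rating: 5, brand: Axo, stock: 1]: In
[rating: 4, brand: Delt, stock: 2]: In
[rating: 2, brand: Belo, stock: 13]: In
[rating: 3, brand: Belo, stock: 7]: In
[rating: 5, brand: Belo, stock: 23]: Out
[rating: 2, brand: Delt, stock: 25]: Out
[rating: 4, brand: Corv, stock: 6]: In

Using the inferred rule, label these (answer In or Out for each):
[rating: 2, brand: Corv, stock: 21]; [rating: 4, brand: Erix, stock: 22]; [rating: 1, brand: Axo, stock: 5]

Out, Out, In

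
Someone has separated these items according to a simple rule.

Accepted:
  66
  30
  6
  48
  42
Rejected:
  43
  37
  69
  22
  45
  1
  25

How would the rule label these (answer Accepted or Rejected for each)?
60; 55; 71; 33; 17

Accepted, Rejected, Rejected, Rejected, Rejected

The distinguishing property — multiple of 6 — holds for all the 'Accepted' cases and none of the 'Rejected' cases.
60 — 60 = 6·10, hence Accepted.
55 — 55 = 6·9 + 1, hence Rejected.
71 — 71 = 6·11 + 5, hence Rejected.
33 — 33 = 6·5 + 3, hence Rejected.
17 — 17 = 6·2 + 5, hence Rejected.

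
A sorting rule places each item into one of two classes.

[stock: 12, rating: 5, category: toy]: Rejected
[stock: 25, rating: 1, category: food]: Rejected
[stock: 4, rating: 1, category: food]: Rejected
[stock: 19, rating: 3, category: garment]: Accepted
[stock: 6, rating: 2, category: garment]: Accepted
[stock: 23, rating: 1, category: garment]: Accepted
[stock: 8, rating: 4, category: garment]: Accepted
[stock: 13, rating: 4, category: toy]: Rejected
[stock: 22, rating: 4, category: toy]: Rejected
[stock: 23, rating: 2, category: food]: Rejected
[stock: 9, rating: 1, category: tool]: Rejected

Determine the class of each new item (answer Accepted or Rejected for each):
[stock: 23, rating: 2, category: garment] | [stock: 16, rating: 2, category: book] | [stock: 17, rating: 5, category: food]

All 'Accepted' examples share one property — category is garment — and every 'Rejected' example lacks it.
[stock: 23, rating: 2, category: garment] — category is garment, hence Accepted. [stock: 16, rating: 2, category: book] — category is book, hence Rejected. [stock: 17, rating: 5, category: food] — category is food, hence Rejected.

Accepted, Rejected, Rejected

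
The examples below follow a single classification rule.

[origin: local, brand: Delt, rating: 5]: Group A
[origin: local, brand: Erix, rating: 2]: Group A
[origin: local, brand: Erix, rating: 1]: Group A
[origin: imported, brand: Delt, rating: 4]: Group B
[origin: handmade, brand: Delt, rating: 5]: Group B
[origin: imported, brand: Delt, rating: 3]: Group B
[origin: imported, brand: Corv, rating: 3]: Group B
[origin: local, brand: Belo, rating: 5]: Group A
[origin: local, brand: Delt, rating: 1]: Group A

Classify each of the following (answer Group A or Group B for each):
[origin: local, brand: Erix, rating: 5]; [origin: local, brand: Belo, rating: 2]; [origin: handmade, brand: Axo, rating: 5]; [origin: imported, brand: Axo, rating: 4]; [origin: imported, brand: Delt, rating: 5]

Group A, Group A, Group B, Group B, Group B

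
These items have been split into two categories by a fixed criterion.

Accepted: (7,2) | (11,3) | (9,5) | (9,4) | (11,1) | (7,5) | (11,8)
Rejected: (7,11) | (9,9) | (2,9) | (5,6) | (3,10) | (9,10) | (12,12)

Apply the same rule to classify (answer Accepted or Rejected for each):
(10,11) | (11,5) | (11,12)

Rejected, Accepted, Rejected

Every 'Accepted' example satisfies: first > second. None of the 'Rejected' examples do.
(10,11): Rejected (10 < 11).
(11,5): Accepted (11 > 5).
(11,12): Rejected (11 < 12).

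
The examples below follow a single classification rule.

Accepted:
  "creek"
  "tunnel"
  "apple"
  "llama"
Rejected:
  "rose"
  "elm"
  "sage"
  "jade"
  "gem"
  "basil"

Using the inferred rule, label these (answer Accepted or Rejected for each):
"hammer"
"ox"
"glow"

All 'Accepted' examples share one property — has a double letter — and every 'Rejected' example lacks it.
"hammer" — 'mm' doubled, hence Accepted.
"ox" — no doubled letter, hence Rejected.
"glow" — no doubled letter, hence Rejected.

Accepted, Rejected, Rejected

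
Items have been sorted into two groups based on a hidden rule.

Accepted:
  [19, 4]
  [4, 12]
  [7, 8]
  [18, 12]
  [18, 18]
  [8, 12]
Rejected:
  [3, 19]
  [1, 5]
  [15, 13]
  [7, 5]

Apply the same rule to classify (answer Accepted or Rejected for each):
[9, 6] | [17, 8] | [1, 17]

Accepted, Accepted, Rejected

One predicate separates the groups cleanly: second is even.
[9, 6]: second 6 — fits, so Accepted.
[17, 8]: second 8 — fits, so Accepted.
[1, 17]: second 17 — does not satisfy this, so Rejected.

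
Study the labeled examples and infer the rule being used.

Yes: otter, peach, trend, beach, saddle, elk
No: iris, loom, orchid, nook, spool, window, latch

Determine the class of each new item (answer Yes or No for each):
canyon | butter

No, Yes

The common property of the 'Yes' items is: contains 'e'. No 'No' item has it.
canyon — no 'e', hence No.
butter — has 'e', hence Yes.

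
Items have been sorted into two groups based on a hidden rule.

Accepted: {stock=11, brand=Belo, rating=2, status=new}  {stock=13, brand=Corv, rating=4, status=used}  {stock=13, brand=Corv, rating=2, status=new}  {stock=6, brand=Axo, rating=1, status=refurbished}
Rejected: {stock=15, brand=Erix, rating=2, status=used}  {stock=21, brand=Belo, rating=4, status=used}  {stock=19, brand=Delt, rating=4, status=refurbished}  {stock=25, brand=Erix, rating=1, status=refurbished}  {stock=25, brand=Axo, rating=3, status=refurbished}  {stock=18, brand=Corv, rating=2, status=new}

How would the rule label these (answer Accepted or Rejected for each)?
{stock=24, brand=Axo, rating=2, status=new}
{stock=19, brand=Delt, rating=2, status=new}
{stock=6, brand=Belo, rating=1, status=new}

The simplest hypothesis consistent with all the labels is: stock ≤ 13.

Rejected, Rejected, Accepted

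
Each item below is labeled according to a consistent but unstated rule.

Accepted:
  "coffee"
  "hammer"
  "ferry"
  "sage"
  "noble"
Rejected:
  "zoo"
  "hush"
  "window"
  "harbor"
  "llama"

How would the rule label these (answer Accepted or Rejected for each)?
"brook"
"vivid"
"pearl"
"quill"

Rejected, Rejected, Accepted, Rejected

One predicate separates the groups cleanly: contains 'e'.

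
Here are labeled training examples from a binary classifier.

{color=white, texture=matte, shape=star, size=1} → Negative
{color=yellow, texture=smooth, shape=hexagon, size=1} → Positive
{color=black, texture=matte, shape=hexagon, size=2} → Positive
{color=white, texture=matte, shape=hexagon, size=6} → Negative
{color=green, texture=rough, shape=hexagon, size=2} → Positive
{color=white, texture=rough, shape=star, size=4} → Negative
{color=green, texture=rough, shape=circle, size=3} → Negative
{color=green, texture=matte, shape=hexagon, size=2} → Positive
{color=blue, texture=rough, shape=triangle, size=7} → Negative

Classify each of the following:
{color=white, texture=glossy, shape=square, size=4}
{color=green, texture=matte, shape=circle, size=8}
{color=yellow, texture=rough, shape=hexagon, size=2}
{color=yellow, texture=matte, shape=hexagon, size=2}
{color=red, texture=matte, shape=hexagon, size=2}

Every 'Positive' example satisfies: shape is hexagon AND size ≤ 2. None of the 'Negative' examples do.

Negative, Negative, Positive, Positive, Positive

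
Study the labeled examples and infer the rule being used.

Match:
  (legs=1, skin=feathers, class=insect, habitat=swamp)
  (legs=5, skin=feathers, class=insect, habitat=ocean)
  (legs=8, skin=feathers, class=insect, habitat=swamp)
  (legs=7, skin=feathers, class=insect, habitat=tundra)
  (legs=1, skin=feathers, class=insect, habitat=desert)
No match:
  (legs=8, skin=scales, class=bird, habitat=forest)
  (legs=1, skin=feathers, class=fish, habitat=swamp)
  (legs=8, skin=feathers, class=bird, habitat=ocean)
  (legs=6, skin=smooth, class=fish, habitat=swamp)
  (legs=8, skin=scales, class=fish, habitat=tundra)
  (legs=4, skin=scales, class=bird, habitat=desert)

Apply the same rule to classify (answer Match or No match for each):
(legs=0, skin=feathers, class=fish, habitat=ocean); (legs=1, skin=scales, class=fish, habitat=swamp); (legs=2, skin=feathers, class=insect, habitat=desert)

The common property of the 'Match' items is: class is insect. No 'No match' item has it.
No match: (legs=0, skin=feathers, class=fish, habitat=ocean), since class is fish. No match: (legs=1, skin=scales, class=fish, habitat=swamp), since class is fish. Match: (legs=2, skin=feathers, class=insect, habitat=desert), since class is insect.

No match, No match, Match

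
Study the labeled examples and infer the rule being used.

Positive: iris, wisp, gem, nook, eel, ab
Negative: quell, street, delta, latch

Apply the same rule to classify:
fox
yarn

Positive, Positive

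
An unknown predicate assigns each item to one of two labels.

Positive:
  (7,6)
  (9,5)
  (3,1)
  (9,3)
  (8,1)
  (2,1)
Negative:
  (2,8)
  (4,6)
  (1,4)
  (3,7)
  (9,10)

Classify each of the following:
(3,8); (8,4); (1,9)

The rule appears to be: first > second.
(3,8): Negative (3 < 8).
(8,4): Positive (8 > 4).
(1,9): Negative (1 < 9).

Negative, Positive, Negative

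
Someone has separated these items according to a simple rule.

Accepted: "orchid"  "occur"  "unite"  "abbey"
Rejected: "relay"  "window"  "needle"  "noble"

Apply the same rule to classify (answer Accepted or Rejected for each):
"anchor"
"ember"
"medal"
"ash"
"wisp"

Accepted, Accepted, Rejected, Accepted, Rejected

Every 'Accepted' example satisfies: starts with a vowel. None of the 'Rejected' examples do.
Accepted: "anchor", since starts with 'a'. Accepted: "ember", since starts with 'e'. Rejected: "medal", since starts with 'm'. Accepted: "ash", since starts with 'a'. Rejected: "wisp", since starts with 'w'.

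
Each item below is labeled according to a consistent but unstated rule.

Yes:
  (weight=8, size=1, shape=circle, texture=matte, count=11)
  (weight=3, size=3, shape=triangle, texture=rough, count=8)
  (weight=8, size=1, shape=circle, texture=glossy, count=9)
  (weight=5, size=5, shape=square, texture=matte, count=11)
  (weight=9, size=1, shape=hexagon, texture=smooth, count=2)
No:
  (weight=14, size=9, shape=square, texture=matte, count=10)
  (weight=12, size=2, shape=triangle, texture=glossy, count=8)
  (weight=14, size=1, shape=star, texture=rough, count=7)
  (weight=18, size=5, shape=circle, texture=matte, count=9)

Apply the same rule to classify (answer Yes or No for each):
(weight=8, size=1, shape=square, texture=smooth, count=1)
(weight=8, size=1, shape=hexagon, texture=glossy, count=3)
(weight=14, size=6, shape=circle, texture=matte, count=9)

The rule appears to be: weight ≤ 9.
(weight=8, size=1, shape=square, texture=smooth, count=1) → weight = 8 → Yes. (weight=8, size=1, shape=hexagon, texture=glossy, count=3) → weight = 8 → Yes. (weight=14, size=6, shape=circle, texture=matte, count=9) → weight = 14 → No.

Yes, Yes, No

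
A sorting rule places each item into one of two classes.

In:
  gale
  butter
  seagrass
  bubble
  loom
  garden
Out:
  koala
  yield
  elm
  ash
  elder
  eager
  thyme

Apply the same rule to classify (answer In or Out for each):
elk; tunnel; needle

Out, In, In

Rule: even length. This holds for each 'In' example and fails for each 'Out' one.
elk: Out (length 3). tunnel: In (length 6). needle: In (length 6).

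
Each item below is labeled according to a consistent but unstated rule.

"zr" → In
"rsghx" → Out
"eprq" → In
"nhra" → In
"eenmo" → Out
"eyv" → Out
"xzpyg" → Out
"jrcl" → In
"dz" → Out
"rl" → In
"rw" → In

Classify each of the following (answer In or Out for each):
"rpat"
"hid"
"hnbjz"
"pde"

In, Out, Out, Out

The common property of the 'In' items is: even length AND contains 'r'. No 'Out' item has it.
"rpat": In (length 4, has 'r'). "hid": Out (length 3, no 'r'). "hnbjz": Out (length 5, no 'r'). "pde": Out (length 3, no 'r').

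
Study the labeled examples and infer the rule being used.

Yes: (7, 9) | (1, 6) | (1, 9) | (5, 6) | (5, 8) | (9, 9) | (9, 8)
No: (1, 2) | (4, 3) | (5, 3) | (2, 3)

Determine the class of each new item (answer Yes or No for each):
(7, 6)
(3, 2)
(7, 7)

The distinguishing property — second ≥ 4 — holds for all the 'Yes' cases and none of the 'No' cases.
(7, 6) — second 6, hence Yes. (3, 2) — second 2, hence No. (7, 7) — second 7, hence Yes.

Yes, No, Yes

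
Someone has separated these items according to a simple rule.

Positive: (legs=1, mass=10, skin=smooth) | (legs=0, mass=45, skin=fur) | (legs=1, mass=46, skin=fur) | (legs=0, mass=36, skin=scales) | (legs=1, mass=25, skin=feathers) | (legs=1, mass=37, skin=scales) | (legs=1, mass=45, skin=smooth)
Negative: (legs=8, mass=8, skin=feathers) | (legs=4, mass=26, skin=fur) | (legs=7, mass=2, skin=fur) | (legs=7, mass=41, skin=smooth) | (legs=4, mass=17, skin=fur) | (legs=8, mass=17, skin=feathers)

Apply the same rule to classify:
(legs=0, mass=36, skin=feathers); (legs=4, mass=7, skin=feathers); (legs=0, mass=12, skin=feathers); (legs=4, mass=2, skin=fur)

Positive, Negative, Positive, Negative

The distinguishing property — legs ≤ 1 — holds for all the 'Positive' cases and none of the 'Negative' cases.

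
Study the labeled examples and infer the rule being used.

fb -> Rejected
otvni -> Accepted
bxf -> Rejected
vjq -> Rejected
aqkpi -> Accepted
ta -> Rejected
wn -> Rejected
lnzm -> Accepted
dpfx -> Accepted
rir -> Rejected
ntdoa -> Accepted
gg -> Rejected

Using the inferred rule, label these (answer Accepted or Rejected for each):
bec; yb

Rejected, Rejected

Every 'Accepted' example satisfies: length ≥ 4. None of the 'Rejected' examples do.
bec: length 3 — doesn't match, so Rejected.
yb: length 2 — doesn't match, so Rejected.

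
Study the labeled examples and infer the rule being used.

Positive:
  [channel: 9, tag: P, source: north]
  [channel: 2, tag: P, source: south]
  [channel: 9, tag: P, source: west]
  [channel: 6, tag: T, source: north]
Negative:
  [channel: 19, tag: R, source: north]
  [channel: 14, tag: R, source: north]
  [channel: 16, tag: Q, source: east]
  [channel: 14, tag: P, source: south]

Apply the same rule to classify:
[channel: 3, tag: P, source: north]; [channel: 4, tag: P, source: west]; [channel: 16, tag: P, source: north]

Positive, Positive, Negative

One predicate separates the groups cleanly: channel ≤ 9.
[channel: 3, tag: P, source: north] → channel = 3 → Positive. [channel: 4, tag: P, source: west] → channel = 4 → Positive. [channel: 16, tag: P, source: north] → channel = 16 → Negative.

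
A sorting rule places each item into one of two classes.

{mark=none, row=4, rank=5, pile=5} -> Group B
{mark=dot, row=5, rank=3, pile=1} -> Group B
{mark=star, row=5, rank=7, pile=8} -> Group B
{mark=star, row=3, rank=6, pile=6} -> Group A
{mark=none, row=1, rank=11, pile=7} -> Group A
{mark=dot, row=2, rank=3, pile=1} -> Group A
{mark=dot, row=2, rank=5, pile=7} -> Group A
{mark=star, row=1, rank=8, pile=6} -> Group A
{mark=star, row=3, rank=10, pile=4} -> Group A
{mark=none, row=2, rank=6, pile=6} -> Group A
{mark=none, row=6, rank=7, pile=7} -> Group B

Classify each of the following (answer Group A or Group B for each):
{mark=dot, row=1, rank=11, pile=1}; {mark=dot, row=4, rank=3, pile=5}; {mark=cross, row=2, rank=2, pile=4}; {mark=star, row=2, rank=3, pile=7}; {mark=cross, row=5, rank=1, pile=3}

Every 'Group A' example satisfies: row ≤ 3. None of the 'Group B' examples do.
Group A: {mark=dot, row=1, rank=11, pile=1}, since row = 1.
Group B: {mark=dot, row=4, rank=3, pile=5}, since row = 4.
Group A: {mark=cross, row=2, rank=2, pile=4}, since row = 2.
Group A: {mark=star, row=2, rank=3, pile=7}, since row = 2.
Group B: {mark=cross, row=5, rank=1, pile=3}, since row = 5.

Group A, Group B, Group A, Group A, Group B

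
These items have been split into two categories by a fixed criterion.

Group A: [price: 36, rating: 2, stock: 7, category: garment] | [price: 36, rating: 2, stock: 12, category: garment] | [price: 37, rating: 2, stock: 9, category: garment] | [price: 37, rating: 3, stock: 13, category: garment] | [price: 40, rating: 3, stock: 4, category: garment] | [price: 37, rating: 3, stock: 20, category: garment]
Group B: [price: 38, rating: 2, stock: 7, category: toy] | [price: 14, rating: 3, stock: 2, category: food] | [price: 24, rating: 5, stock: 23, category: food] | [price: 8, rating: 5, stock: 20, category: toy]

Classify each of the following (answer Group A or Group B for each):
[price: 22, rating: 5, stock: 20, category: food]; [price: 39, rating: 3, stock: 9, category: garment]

Group B, Group A

A rule that fits every label: category is garment — true of each 'Group A' example, false of each 'Group B' one.
[price: 22, rating: 5, stock: 20, category: food]: category is food, does not satisfy this → Group B.
[price: 39, rating: 3, stock: 9, category: garment]: category is garment, checks out → Group A.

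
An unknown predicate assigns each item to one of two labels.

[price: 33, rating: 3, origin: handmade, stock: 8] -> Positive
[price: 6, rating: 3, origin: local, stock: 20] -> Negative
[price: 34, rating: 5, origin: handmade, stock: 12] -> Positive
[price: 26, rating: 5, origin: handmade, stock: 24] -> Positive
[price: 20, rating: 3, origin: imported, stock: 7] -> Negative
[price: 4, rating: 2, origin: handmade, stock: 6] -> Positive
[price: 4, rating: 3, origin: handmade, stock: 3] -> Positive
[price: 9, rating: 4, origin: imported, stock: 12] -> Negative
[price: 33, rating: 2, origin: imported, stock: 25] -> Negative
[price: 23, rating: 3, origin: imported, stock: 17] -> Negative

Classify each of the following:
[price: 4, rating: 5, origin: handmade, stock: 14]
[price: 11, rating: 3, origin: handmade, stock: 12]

The rule appears to be: origin is handmade.
[price: 4, rating: 5, origin: handmade, stock: 14]: Positive (origin is handmade). [price: 11, rating: 3, origin: handmade, stock: 12]: Positive (origin is handmade).

Positive, Positive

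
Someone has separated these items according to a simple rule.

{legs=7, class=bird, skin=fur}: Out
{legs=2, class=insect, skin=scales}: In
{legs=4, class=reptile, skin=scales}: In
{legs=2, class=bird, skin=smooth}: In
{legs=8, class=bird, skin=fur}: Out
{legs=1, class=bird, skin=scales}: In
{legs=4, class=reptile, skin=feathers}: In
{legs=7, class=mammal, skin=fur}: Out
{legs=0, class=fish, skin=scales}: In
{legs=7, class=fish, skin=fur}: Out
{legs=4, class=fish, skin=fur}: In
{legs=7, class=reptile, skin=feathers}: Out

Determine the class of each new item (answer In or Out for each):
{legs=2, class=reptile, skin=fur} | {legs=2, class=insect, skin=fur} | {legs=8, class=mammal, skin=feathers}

The pattern is that an item is 'In' exactly when: legs ≤ 4.
{legs=2, class=reptile, skin=fur}: legs = 2 — has this property, so In.
{legs=2, class=insect, skin=fur}: legs = 2 — has this property, so In.
{legs=8, class=mammal, skin=feathers}: legs = 8 — doesn't qualify, so Out.

In, In, Out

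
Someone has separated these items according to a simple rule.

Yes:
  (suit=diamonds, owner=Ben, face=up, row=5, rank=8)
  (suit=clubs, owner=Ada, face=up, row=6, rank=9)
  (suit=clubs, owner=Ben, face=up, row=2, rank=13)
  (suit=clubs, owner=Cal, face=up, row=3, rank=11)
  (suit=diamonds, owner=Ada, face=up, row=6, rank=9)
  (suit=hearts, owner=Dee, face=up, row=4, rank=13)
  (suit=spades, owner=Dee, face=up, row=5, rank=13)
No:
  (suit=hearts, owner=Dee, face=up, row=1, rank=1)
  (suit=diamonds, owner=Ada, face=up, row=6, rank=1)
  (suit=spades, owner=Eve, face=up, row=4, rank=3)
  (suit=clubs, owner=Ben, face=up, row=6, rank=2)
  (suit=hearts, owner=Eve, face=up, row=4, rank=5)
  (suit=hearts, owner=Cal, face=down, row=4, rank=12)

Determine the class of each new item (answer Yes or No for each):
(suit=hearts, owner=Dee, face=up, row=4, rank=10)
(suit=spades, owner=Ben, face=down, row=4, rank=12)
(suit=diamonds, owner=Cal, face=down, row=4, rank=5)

Yes, No, No

All 'Yes' examples share one property — face is up AND rank ≥ 8 — and every 'No' example lacks it.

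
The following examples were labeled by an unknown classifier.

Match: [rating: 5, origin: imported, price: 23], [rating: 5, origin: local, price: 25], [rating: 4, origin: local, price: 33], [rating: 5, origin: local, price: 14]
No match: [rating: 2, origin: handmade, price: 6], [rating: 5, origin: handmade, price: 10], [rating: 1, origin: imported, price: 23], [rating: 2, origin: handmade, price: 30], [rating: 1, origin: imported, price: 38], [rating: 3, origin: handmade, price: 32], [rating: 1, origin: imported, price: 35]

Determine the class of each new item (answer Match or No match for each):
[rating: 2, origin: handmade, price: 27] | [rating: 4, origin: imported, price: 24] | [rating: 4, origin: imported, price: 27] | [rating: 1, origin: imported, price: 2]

The classifier is using: price ≥ 14 AND rating ≥ 4.
[rating: 2, origin: handmade, price: 27]: No match (price = 27, rating = 2). [rating: 4, origin: imported, price: 24]: Match (price = 24, rating = 4). [rating: 4, origin: imported, price: 27]: Match (price = 27, rating = 4). [rating: 1, origin: imported, price: 2]: No match (price = 2, rating = 1).

No match, Match, Match, No match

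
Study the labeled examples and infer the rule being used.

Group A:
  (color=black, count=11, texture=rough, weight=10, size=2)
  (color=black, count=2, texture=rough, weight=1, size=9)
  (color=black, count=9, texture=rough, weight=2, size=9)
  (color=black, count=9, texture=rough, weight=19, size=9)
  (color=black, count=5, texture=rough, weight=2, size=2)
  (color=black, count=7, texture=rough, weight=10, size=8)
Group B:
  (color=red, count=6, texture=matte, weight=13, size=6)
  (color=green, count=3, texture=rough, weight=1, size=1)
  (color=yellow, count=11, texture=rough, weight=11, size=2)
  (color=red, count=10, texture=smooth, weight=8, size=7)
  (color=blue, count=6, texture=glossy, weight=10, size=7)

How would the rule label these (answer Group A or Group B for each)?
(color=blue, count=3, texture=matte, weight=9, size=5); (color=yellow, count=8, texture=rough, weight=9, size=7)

Group B, Group B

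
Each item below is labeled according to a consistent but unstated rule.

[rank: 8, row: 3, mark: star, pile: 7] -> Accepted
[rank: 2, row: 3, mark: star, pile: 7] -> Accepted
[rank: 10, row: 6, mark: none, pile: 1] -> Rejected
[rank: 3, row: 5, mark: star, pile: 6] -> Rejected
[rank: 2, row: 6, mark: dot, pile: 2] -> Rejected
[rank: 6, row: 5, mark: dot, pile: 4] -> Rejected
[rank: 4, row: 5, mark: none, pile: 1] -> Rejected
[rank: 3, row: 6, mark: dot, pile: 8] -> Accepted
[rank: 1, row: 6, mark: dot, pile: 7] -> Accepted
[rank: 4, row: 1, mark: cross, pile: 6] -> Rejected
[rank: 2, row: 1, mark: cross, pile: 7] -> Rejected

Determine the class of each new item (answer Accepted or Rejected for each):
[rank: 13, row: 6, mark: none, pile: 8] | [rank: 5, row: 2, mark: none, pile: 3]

Accepted, Rejected

A rule that fits every label: row ≥ 3 AND pile ≥ 7 — true of each 'Accepted' example, false of each 'Rejected' one.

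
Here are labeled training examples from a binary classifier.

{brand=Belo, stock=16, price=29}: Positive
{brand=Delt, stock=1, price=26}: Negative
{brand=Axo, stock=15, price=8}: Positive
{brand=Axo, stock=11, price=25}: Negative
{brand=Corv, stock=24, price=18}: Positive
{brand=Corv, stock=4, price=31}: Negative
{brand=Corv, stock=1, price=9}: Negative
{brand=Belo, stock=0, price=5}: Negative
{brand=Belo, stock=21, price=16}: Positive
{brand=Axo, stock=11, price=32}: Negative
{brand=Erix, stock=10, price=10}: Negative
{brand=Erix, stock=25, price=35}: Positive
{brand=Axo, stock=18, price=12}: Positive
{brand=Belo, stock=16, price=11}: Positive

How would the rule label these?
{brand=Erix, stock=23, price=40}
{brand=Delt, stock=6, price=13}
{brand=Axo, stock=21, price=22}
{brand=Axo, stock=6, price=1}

The common property of the 'Positive' items is: stock ≥ 15. No 'Negative' item has it.
{brand=Erix, stock=23, price=40} → stock = 23 → Positive. {brand=Delt, stock=6, price=13} → stock = 6 → Negative. {brand=Axo, stock=21, price=22} → stock = 21 → Positive. {brand=Axo, stock=6, price=1} → stock = 6 → Negative.

Positive, Negative, Positive, Negative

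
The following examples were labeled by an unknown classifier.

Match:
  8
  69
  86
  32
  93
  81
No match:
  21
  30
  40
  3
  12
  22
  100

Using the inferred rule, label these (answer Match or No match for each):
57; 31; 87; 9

A rule that fits every label: digit sum ≥ 5 — true of each 'Match' example, false of each 'No match' one.
57 — digit sum 5+7 = 12, hence Match.
31 — digit sum 3+1 = 4, hence No match.
87 — digit sum 8+7 = 15, hence Match.
9 — digit sum 9, hence Match.

Match, No match, Match, Match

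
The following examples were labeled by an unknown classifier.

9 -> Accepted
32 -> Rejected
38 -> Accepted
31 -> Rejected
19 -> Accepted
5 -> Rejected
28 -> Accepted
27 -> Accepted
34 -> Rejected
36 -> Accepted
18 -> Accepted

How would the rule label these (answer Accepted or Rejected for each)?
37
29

Accepted, Accepted

The simplest hypothesis consistent with all the labels is: digit sum ≥ 8.
37: digit sum 3+7 = 10 — checks out, so Accepted.
29: digit sum 2+9 = 11 — checks out, so Accepted.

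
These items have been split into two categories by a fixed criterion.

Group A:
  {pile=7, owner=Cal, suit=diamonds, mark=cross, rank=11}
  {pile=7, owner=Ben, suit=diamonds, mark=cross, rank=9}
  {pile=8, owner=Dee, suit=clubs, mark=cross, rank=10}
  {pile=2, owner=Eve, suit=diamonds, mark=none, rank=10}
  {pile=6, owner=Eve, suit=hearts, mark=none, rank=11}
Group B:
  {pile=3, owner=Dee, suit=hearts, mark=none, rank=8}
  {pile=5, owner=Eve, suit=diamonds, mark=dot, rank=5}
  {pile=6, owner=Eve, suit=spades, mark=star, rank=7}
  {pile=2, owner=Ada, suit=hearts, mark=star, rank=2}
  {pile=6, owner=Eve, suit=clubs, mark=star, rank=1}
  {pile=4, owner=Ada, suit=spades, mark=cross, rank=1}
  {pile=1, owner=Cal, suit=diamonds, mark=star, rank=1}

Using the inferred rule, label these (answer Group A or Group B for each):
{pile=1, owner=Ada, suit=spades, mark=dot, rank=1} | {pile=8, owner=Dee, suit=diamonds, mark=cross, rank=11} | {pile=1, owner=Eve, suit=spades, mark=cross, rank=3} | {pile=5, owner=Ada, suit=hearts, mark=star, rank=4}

The common property of the 'Group A' items is: rank ≥ 9. No 'Group B' item has it.
{pile=1, owner=Ada, suit=spades, mark=dot, rank=1} — rank = 1, hence Group B. {pile=8, owner=Dee, suit=diamonds, mark=cross, rank=11} — rank = 11, hence Group A. {pile=1, owner=Eve, suit=spades, mark=cross, rank=3} — rank = 3, hence Group B. {pile=5, owner=Ada, suit=hearts, mark=star, rank=4} — rank = 4, hence Group B.

Group B, Group A, Group B, Group B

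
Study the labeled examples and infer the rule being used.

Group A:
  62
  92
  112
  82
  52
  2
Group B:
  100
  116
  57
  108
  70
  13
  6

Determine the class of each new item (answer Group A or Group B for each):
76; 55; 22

Group B, Group B, Group A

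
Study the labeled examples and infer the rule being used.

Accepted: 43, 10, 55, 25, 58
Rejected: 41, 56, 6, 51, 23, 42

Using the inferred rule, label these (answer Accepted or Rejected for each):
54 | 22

Rejected, Accepted

The common property of the 'Accepted' items is: ≡ 1 (mod 3). No 'Rejected' item has it.
54: Rejected (54 mod 3 = 0). 22: Accepted (22 mod 3 = 1).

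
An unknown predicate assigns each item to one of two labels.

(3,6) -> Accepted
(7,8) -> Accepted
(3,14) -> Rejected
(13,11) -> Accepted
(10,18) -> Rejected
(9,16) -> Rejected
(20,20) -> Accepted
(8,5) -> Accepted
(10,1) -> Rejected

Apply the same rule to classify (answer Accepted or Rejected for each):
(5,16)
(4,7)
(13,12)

The simplest hypothesis consistent with all the labels is: |first − second| ≤ 3.
Rejected: (5,16), since |5−16| = 11.
Accepted: (4,7), since |4−7| = 3.
Accepted: (13,12), since |13−12| = 1.

Rejected, Accepted, Accepted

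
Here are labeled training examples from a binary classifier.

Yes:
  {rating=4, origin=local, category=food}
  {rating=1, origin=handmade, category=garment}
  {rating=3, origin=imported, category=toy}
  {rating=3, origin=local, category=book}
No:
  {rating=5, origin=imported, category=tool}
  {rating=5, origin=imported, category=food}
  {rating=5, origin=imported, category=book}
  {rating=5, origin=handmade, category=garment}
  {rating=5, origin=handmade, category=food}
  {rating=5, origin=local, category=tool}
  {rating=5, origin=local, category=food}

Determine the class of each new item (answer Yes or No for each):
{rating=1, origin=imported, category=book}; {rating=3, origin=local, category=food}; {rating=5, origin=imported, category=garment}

Rule: rating ≤ 4. This holds for each 'Yes' example and fails for each 'No' one.

Yes, Yes, No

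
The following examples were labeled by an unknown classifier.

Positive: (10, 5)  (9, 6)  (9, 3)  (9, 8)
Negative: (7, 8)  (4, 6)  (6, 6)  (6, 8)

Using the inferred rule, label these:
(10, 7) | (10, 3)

The pattern is that an item is 'Positive' exactly when: first > second.
(10, 7) — 10 > 7, hence Positive. (10, 3) — 10 > 3, hence Positive.

Positive, Positive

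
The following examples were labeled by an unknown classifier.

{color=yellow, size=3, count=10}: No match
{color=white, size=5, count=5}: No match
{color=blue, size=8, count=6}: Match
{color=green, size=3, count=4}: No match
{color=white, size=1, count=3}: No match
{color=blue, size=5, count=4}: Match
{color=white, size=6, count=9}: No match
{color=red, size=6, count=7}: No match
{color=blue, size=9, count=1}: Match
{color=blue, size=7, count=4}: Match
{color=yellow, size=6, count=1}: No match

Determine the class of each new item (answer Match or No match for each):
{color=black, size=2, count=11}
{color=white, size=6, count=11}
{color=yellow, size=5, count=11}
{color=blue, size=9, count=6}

One predicate separates the groups cleanly: color is blue.
{color=black, size=2, count=11} — color is black, hence No match.
{color=white, size=6, count=11} — color is white, hence No match.
{color=yellow, size=5, count=11} — color is yellow, hence No match.
{color=blue, size=9, count=6} — color is blue, hence Match.

No match, No match, No match, Match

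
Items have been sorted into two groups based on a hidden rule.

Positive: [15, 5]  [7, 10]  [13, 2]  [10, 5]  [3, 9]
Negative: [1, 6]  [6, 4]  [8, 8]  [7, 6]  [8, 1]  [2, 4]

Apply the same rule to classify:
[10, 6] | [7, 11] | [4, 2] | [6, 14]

A rule that fits every label: max ≥ 9 — true of each 'Positive' example, false of each 'Negative' one.
[10, 6]: Positive (max 10).
[7, 11]: Positive (max 11).
[4, 2]: Negative (max 4).
[6, 14]: Positive (max 14).

Positive, Positive, Negative, Positive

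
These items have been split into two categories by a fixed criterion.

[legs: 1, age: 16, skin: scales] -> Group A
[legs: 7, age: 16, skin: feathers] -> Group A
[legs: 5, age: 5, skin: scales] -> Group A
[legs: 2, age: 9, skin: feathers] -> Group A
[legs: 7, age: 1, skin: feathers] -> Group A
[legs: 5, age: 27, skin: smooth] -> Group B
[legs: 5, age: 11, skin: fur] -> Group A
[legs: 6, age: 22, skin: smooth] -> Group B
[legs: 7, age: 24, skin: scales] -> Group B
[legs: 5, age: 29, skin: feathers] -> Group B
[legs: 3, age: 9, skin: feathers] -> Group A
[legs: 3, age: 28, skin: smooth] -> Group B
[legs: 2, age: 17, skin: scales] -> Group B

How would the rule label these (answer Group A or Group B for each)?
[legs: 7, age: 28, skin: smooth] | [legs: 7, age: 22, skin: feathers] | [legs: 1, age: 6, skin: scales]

Group B, Group B, Group A

'Group A' ⟺ age ≤ 16.
[legs: 7, age: 28, skin: smooth]: age = 28 — doesn't qualify, so Group B. [legs: 7, age: 22, skin: feathers]: age = 22 — doesn't qualify, so Group B. [legs: 1, age: 6, skin: scales]: age = 6 — checks out, so Group A.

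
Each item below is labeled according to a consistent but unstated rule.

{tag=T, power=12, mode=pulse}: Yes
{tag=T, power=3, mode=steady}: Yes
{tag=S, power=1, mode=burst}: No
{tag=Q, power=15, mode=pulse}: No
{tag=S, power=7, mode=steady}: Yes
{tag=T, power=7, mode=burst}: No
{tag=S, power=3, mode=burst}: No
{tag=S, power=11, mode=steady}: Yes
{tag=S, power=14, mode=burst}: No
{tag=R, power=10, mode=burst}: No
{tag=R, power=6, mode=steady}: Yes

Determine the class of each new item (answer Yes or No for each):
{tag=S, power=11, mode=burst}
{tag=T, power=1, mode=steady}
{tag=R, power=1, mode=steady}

No, Yes, Yes

A rule that fits every label: mode is steady OR power = 12 — true of each 'Yes' example, false of each 'No' one.
{tag=S, power=11, mode=burst}: mode is burst, power = 11 — doesn't qualify, so No.
{tag=T, power=1, mode=steady}: mode is steady, power = 1 — passes, so Yes.
{tag=R, power=1, mode=steady}: mode is steady, power = 1 — passes, so Yes.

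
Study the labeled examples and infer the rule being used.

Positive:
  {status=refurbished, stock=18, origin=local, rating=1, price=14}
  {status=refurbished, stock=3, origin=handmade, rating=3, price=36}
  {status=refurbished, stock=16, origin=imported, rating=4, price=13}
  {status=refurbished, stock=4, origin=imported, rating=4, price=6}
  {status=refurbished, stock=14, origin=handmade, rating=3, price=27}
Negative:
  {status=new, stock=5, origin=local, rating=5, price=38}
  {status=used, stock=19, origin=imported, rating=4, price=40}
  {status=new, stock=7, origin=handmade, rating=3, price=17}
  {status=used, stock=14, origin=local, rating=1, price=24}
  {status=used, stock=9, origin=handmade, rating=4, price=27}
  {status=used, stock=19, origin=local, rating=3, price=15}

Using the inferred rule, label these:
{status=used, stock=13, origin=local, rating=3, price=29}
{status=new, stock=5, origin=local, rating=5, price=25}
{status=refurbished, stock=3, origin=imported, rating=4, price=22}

The simplest hypothesis consistent with all the labels is: status is refurbished.
{status=used, stock=13, origin=local, rating=3, price=29}: status is used — does not pass, so Negative. {status=new, stock=5, origin=local, rating=5, price=25}: status is new — does not pass, so Negative. {status=refurbished, stock=3, origin=imported, rating=4, price=22}: status is refurbished — has this property, so Positive.

Negative, Negative, Positive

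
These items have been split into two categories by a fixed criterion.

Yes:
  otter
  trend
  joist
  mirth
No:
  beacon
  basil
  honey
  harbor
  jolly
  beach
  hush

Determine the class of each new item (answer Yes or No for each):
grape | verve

The pattern is that an item is 'Yes' exactly when: contains 't'.
grape → no 't' → No. verve → no 't' → No.

No, No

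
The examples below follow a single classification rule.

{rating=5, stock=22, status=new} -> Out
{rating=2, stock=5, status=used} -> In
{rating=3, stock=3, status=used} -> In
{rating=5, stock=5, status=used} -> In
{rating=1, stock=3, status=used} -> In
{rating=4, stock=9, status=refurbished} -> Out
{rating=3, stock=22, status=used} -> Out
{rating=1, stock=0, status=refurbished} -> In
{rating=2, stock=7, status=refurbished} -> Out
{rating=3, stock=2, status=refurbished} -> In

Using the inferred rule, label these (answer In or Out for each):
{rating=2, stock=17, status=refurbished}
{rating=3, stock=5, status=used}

Out, In

Rule: stock ≤ 5. This holds for each 'In' example and fails for each 'Out' one.
{rating=2, stock=17, status=refurbished}: Out (stock = 17).
{rating=3, stock=5, status=used}: In (stock = 5).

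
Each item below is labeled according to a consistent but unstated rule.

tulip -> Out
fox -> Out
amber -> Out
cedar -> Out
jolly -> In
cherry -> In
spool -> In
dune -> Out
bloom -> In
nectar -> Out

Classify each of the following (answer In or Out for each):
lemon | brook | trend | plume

Out, In, Out, Out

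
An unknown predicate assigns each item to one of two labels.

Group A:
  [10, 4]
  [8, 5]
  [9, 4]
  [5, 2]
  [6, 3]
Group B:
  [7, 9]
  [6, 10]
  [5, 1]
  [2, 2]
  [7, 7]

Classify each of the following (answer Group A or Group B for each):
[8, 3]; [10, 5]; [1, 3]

The pattern is that an item is 'Group A' exactly when: first > second AND sum ≥ 7.

Group A, Group A, Group B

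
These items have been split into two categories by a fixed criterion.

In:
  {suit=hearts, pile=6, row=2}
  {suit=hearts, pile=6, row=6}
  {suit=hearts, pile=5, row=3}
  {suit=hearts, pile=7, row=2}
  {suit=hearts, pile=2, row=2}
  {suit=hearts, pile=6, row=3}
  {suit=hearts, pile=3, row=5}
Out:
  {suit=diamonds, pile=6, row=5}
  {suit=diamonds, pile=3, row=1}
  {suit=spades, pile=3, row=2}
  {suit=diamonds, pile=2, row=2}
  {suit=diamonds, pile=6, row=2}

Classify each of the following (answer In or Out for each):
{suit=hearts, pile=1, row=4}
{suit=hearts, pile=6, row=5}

In, In

The simplest hypothesis consistent with all the labels is: suit is hearts.
{suit=hearts, pile=1, row=4}: In (suit is hearts). {suit=hearts, pile=6, row=5}: In (suit is hearts).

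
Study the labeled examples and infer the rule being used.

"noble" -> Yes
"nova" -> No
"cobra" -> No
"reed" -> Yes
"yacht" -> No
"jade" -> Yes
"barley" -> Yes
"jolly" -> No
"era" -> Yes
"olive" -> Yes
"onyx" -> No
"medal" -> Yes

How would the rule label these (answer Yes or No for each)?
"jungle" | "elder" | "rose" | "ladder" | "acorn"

A rule that fits every label: contains 'e' — true of each 'Yes' example, false of each 'No' one.

Yes, Yes, Yes, Yes, No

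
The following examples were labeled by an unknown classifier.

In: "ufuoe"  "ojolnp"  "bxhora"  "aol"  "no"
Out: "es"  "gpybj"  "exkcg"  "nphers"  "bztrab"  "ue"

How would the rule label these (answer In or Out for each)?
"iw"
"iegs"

A rule that fits every label: contains 'o' — true of each 'In' example, false of each 'Out' one.
"iw": no 'o', fails the rule → Out. "iegs": no 'o', fails the rule → Out.

Out, Out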